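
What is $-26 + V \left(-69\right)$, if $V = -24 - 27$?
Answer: $3493$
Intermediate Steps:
$V = -51$
$-26 + V \left(-69\right) = -26 - -3519 = -26 + 3519 = 3493$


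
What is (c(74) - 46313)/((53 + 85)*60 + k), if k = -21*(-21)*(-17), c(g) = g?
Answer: -15413/261 ≈ -59.054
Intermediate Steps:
k = -7497 (k = 441*(-17) = -7497)
(c(74) - 46313)/((53 + 85)*60 + k) = (74 - 46313)/((53 + 85)*60 - 7497) = -46239/(138*60 - 7497) = -46239/(8280 - 7497) = -46239/783 = -46239*1/783 = -15413/261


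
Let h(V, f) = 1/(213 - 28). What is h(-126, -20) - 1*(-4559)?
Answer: 843416/185 ≈ 4559.0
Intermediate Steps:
h(V, f) = 1/185
h(-126, -20) - 1*(-4559) = 1/185 - 1*(-4559) = 1/185 + 4559 = 843416/185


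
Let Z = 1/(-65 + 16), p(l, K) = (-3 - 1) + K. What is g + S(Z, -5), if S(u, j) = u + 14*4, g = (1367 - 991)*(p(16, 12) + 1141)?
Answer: 21171919/49 ≈ 4.3208e+5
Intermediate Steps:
p(l, K) = -4 + K
Z = -1/49 (Z = 1/(-49) = -1/49 ≈ -0.020408)
g = 432024 (g = (1367 - 991)*((-4 + 12) + 1141) = 376*(8 + 1141) = 376*1149 = 432024)
S(u, j) = 56 + u (S(u, j) = u + 56 = 56 + u)
g + S(Z, -5) = 432024 + (56 - 1/49) = 432024 + 2743/49 = 21171919/49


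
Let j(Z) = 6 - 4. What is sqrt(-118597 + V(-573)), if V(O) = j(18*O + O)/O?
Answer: 13*I*sqrt(230407311)/573 ≈ 344.38*I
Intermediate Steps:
j(Z) = 2
V(O) = 2/O
sqrt(-118597 + V(-573)) = sqrt(-118597 + 2/(-573)) = sqrt(-118597 + 2*(-1/573)) = sqrt(-118597 - 2/573) = sqrt(-67956083/573) = 13*I*sqrt(230407311)/573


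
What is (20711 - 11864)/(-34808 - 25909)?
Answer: -2949/20239 ≈ -0.14571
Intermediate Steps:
(20711 - 11864)/(-34808 - 25909) = 8847/(-60717) = 8847*(-1/60717) = -2949/20239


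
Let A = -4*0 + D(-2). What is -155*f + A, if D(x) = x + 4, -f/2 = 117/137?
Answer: 36544/137 ≈ 266.74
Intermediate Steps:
f = -234/137 ≈ -1.7080
D(x) = 4 + x
A = 2 (A = -4*0 + (4 - 2) = 0 + 2 = 2)
-155*f + A = -155*(-234/137) + 2 = 36270/137 + 2 = 36544/137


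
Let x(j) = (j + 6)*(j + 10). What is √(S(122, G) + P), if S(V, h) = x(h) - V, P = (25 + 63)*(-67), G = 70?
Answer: √62 ≈ 7.8740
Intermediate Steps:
P = -5896 (P = 88*(-67) = -5896)
x(j) = (6 + j)*(10 + j)
S(V, h) = 60 + h² - V + 16*h (S(V, h) = (60 + h² + 16*h) - V = 60 + h² - V + 16*h)
√(S(122, G) + P) = √((60 + 70² - 1*122 + 16*70) - 5896) = √((60 + 4900 - 122 + 1120) - 5896) = √(5958 - 5896) = √62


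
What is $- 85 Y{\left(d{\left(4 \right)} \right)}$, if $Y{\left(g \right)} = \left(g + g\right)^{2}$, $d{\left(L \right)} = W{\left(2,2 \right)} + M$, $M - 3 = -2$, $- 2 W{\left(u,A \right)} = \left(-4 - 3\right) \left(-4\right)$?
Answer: $-57460$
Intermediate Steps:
$W{\left(u,A \right)} = -14$ ($W{\left(u,A \right)} = - \frac{\left(-4 - 3\right) \left(-4\right)}{2} = - \frac{\left(-7\right) \left(-4\right)}{2} = \left(- \frac{1}{2}\right) 28 = -14$)
$M = 1$ ($M = 3 - 2 = 1$)
$d{\left(L \right)} = -13$ ($d{\left(L \right)} = -14 + 1 = -13$)
$Y{\left(g \right)} = 4 g^{2}$ ($Y{\left(g \right)} = \left(2 g\right)^{2} = 4 g^{2}$)
$- 85 Y{\left(d{\left(4 \right)} \right)} = - 85 \cdot 4 \left(-13\right)^{2} = - 85 \cdot 4 \cdot 169 = \left(-85\right) 676 = -57460$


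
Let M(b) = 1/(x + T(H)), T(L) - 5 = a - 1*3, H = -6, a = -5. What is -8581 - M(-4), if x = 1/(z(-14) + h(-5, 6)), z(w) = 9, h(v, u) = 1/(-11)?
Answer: -2428325/283 ≈ -8580.7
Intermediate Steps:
h(v, u) = -1/11
T(L) = -3 (T(L) = 5 + (-5 - 1*3) = 5 + (-5 - 3) = 5 - 8 = -3)
x = 11/98 (x = 1/(9 - 1/11) = 1/(98/11) = 11/98 ≈ 0.11224)
M(b) = -98/283 (M(b) = 1/(11/98 - 3) = 1/(-283/98) = -98/283)
-8581 - M(-4) = -8581 - 1*(-98/283) = -8581 + 98/283 = -2428325/283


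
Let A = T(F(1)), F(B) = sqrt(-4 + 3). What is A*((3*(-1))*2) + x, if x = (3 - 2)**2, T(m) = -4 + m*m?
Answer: 31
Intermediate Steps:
F(B) = I (F(B) = sqrt(-1) = I)
T(m) = -4 + m**2
A = -5 (A = -4 + I**2 = -4 - 1 = -5)
x = 1 (x = 1**2 = 1)
A*((3*(-1))*2) + x = -5*3*(-1)*2 + 1 = -(-15)*2 + 1 = -5*(-6) + 1 = 30 + 1 = 31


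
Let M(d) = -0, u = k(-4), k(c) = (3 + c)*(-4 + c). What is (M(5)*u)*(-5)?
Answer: 0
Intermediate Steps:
k(c) = (-4 + c)*(3 + c)
u = 8 (u = -12 + (-4)² - 1*(-4) = -12 + 16 + 4 = 8)
M(d) = 0 (M(d) = -1*0 = 0)
(M(5)*u)*(-5) = (0*8)*(-5) = 0*(-5) = 0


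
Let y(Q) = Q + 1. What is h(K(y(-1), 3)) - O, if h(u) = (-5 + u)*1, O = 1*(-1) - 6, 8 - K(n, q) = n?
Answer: 10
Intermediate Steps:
y(Q) = 1 + Q
K(n, q) = 8 - n
O = -7 (O = -1 - 6 = -7)
h(u) = -5 + u
h(K(y(-1), 3)) - O = (-5 + (8 - (1 - 1))) - 1*(-7) = (-5 + (8 - 1*0)) + 7 = (-5 + (8 + 0)) + 7 = (-5 + 8) + 7 = 3 + 7 = 10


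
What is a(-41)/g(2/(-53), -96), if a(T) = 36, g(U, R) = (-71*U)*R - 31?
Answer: -1908/15275 ≈ -0.12491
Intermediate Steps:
g(U, R) = -31 - 71*R*U (g(U, R) = -71*R*U - 31 = -31 - 71*R*U)
a(-41)/g(2/(-53), -96) = 36/(-31 - 71*(-96)*2/(-53)) = 36/(-31 - 71*(-96)*2*(-1/53)) = 36/(-31 - 71*(-96)*(-2/53)) = 36/(-31 - 13632/53) = 36/(-15275/53) = 36*(-53/15275) = -1908/15275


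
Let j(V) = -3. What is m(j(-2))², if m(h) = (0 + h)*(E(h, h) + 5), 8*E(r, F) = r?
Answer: 12321/64 ≈ 192.52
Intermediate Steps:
E(r, F) = r/8
m(h) = h*(5 + h/8) (m(h) = (0 + h)*(h/8 + 5) = h*(5 + h/8))
m(j(-2))² = ((⅛)*(-3)*(40 - 3))² = ((⅛)*(-3)*37)² = (-111/8)² = 12321/64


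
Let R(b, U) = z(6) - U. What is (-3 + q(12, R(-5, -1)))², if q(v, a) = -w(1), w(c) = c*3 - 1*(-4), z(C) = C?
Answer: 100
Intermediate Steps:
R(b, U) = 6 - U
w(c) = 4 + 3*c (w(c) = 3*c + 4 = 4 + 3*c)
q(v, a) = -7 (q(v, a) = -(4 + 3*1) = -(4 + 3) = -1*7 = -7)
(-3 + q(12, R(-5, -1)))² = (-3 - 7)² = (-10)² = 100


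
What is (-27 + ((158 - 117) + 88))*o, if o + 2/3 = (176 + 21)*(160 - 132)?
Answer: 562564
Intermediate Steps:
o = 16546/3 (o = -⅔ + (176 + 21)*(160 - 132) = -⅔ + 197*28 = -⅔ + 5516 = 16546/3 ≈ 5515.3)
(-27 + ((158 - 117) + 88))*o = (-27 + ((158 - 117) + 88))*(16546/3) = (-27 + (41 + 88))*(16546/3) = (-27 + 129)*(16546/3) = 102*(16546/3) = 562564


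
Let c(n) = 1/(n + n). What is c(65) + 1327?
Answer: 172511/130 ≈ 1327.0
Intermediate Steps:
c(n) = 1/(2*n)
c(65) + 1327 = (½)/65 + 1327 = (½)*(1/65) + 1327 = 1/130 + 1327 = 172511/130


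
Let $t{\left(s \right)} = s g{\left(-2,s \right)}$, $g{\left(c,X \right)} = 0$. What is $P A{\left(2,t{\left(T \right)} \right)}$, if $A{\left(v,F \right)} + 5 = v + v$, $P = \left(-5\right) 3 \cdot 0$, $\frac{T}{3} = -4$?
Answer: $0$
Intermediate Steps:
$T = -12$ ($T = 3 \left(-4\right) = -12$)
$t{\left(s \right)} = 0$ ($t{\left(s \right)} = s 0 = 0$)
$P = 0$ ($P = \left(-15\right) 0 = 0$)
$A{\left(v,F \right)} = -5 + 2 v$ ($A{\left(v,F \right)} = -5 + \left(v + v\right) = -5 + 2 v$)
$P A{\left(2,t{\left(T \right)} \right)} = 0 \left(-5 + 2 \cdot 2\right) = 0 \left(-5 + 4\right) = 0 \left(-1\right) = 0$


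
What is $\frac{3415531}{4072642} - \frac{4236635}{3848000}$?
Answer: $- \frac{4517949837}{17221457600} \approx -0.26234$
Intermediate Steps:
$\frac{3415531}{4072642} - \frac{4236635}{3848000} = 3415531 \cdot \frac{1}{4072642} - \frac{65179}{59200} = \frac{487933}{581806} - \frac{65179}{59200} = - \frac{4517949837}{17221457600}$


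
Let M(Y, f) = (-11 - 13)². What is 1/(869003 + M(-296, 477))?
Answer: 1/869579 ≈ 1.1500e-6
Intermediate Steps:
M(Y, f) = 576 (M(Y, f) = (-24)² = 576)
1/(869003 + M(-296, 477)) = 1/(869003 + 576) = 1/869579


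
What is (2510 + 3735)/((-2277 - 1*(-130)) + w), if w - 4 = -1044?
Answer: -6245/3187 ≈ -1.9595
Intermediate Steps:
w = -1040 (w = 4 - 1044 = -1040)
(2510 + 3735)/((-2277 - 1*(-130)) + w) = (2510 + 3735)/((-2277 - 1*(-130)) - 1040) = 6245/((-2277 + 130) - 1040) = 6245/(-2147 - 1040) = 6245/(-3187) = 6245*(-1/3187) = -6245/3187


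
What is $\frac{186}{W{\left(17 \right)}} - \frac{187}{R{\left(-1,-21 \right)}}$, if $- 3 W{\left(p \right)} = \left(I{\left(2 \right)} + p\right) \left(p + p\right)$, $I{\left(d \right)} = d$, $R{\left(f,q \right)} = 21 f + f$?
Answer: $\frac{4933}{646} \approx 7.6362$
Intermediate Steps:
$R{\left(f,q \right)} = 22 f$
$W{\left(p \right)} = - \frac{2 p \left(2 + p\right)}{3}$ ($W{\left(p \right)} = - \frac{\left(2 + p\right) \left(p + p\right)}{3} = - \frac{\left(2 + p\right) 2 p}{3} = - \frac{2 p \left(2 + p\right)}{3}$)
$\frac{186}{W{\left(17 \right)}} - \frac{187}{R{\left(-1,-21 \right)}} = \frac{186}{\left(- \frac{2}{3}\right) 17 \left(2 + 17\right)} - \frac{187}{22 \left(-1\right)} = \frac{186}{\left(- \frac{2}{3}\right) 17 \cdot 19} - \frac{187}{-22} = \frac{186}{- \frac{646}{3}} - - \frac{17}{2} = 186 \left(- \frac{3}{646}\right) + \frac{17}{2} = - \frac{279}{323} + \frac{17}{2} = \frac{4933}{646}$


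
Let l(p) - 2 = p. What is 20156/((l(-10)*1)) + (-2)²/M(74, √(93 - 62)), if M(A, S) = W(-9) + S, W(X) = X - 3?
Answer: -569503/226 - 4*√31/113 ≈ -2520.1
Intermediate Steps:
W(X) = -3 + X
l(p) = 2 + p
M(A, S) = -12 + S (M(A, S) = (-3 - 9) + S = -12 + S)
20156/((l(-10)*1)) + (-2)²/M(74, √(93 - 62)) = 20156/(((2 - 10)*1)) + (-2)²/(-12 + √(93 - 62)) = 20156/((-8*1)) + 4/(-12 + √31) = 20156/(-8) + 4/(-12 + √31) = 20156*(-⅛) + 4/(-12 + √31) = -5039/2 + 4/(-12 + √31)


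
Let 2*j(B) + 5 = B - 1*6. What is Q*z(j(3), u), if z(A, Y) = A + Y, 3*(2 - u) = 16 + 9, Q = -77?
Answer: 2387/3 ≈ 795.67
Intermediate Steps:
j(B) = -11/2 + B/2 (j(B) = -5/2 + (B - 1*6)/2 = -5/2 + (B - 6)/2 = -5/2 + (-6 + B)/2 = -5/2 + (-3 + B/2) = -11/2 + B/2)
u = -19/3 (u = 2 - (16 + 9)/3 = 2 - ⅓*25 = 2 - 25/3 = -19/3 ≈ -6.3333)
Q*z(j(3), u) = -77*((-11/2 + (½)*3) - 19/3) = -77*((-11/2 + 3/2) - 19/3) = -77*(-4 - 19/3) = -77*(-31/3) = 2387/3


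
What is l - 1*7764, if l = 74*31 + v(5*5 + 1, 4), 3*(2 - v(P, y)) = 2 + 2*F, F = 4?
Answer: -16414/3 ≈ -5471.3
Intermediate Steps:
v(P, y) = -4/3 (v(P, y) = 2 - (2 + 2*4)/3 = 2 - (2 + 8)/3 = 2 - ⅓*10 = 2 - 10/3 = -4/3)
l = 6878/3 (l = 74*31 - 4/3 = 2294 - 4/3 = 6878/3 ≈ 2292.7)
l - 1*7764 = 6878/3 - 1*7764 = 6878/3 - 7764 = -16414/3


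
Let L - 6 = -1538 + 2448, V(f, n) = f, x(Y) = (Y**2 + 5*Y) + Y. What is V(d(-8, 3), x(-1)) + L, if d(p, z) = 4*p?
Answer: 884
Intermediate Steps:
x(Y) = Y**2 + 6*Y
L = 916 (L = 6 + (-1538 + 2448) = 6 + 910 = 916)
V(d(-8, 3), x(-1)) + L = 4*(-8) + 916 = -32 + 916 = 884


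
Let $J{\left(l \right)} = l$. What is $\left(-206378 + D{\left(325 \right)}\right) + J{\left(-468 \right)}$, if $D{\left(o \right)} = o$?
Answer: $-206521$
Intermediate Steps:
$\left(-206378 + D{\left(325 \right)}\right) + J{\left(-468 \right)} = \left(-206378 + 325\right) - 468 = -206053 - 468 = -206521$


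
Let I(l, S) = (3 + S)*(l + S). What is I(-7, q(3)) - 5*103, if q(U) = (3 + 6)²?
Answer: 5701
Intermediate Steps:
q(U) = 81 (q(U) = 9² = 81)
I(l, S) = (3 + S)*(S + l)
I(-7, q(3)) - 5*103 = (81² + 3*81 + 3*(-7) + 81*(-7)) - 5*103 = (6561 + 243 - 21 - 567) - 515 = 6216 - 515 = 5701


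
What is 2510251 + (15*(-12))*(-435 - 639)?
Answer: 2703571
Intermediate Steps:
2510251 + (15*(-12))*(-435 - 639) = 2510251 - 180*(-1074) = 2510251 + 193320 = 2703571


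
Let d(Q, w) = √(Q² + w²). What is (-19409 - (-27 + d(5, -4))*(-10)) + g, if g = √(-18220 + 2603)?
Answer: -19679 + 10*√41 + I*√15617 ≈ -19615.0 + 124.97*I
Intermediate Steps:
g = I*√15617 (g = √(-15617) = I*√15617 ≈ 124.97*I)
(-19409 - (-27 + d(5, -4))*(-10)) + g = (-19409 - (-27 + √(5² + (-4)²))*(-10)) + I*√15617 = (-19409 - (-27 + √(25 + 16))*(-10)) + I*√15617 = (-19409 - (-27 + √41)*(-10)) + I*√15617 = (-19409 - (270 - 10*√41)) + I*√15617 = (-19409 + (-270 + 10*√41)) + I*√15617 = (-19679 + 10*√41) + I*√15617 = -19679 + 10*√41 + I*√15617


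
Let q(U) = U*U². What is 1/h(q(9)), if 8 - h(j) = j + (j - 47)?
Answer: -1/1403 ≈ -0.00071276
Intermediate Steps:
q(U) = U³
h(j) = 55 - 2*j (h(j) = 8 - (j + (j - 47)) = 8 - (j + (-47 + j)) = 8 - (-47 + 2*j) = 8 + (47 - 2*j) = 55 - 2*j)
1/h(q(9)) = 1/(55 - 2*9³) = 1/(55 - 2*729) = 1/(55 - 1458) = 1/(-1403) = -1/1403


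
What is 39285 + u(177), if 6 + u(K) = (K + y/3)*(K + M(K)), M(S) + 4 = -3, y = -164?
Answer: 180227/3 ≈ 60076.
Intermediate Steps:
M(S) = -7 (M(S) = -4 - 3 = -7)
u(K) = -6 + (-7 + K)*(-164/3 + K) (u(K) = -6 + (K - 164/3)*(K - 7) = -6 + (K - 164*⅓)*(-7 + K) = -6 + (K - 164/3)*(-7 + K) = -6 + (-164/3 + K)*(-7 + K) = -6 + (-7 + K)*(-164/3 + K))
39285 + u(177) = 39285 + (1130/3 + 177² - 185/3*177) = 39285 + (1130/3 + 31329 - 10915) = 39285 + 62372/3 = 180227/3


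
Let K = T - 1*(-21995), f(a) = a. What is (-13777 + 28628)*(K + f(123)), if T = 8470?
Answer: 454262388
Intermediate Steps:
K = 30465 (K = 8470 - 1*(-21995) = 8470 + 21995 = 30465)
(-13777 + 28628)*(K + f(123)) = (-13777 + 28628)*(30465 + 123) = 14851*30588 = 454262388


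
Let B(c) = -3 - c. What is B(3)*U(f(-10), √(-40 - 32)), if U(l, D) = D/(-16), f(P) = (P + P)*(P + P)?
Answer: 9*I*√2/4 ≈ 3.182*I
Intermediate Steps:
f(P) = 4*P² (f(P) = (2*P)*(2*P) = 4*P²)
U(l, D) = -D/16 (U(l, D) = D*(-1/16) = -D/16)
B(3)*U(f(-10), √(-40 - 32)) = (-3 - 1*3)*(-√(-40 - 32)/16) = (-3 - 3)*(-3*I*√2/8) = -(-3)*6*I*√2/8 = -(-9)*I*√2/4 = 9*I*√2/4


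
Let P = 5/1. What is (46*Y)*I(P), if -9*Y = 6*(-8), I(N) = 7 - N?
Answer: 1472/3 ≈ 490.67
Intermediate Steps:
P = 5 (P = 5*1 = 5)
Y = 16/3 (Y = -2*(-8)/3 = -⅑*(-48) = 16/3 ≈ 5.3333)
(46*Y)*I(P) = (46*(16/3))*(7 - 1*5) = 736*(7 - 5)/3 = (736/3)*2 = 1472/3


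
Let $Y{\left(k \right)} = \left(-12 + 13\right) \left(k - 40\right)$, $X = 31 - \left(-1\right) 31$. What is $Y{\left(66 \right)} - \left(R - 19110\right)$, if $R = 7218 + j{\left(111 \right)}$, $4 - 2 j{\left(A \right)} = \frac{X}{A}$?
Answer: $\frac{1322707}{111} \approx 11916.0$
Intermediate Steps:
$X = 62$ ($X = 31 - -31 = 31 + 31 = 62$)
$Y{\left(k \right)} = -40 + k$ ($Y{\left(k \right)} = 1 \left(-40 + k\right) = -40 + k$)
$j{\left(A \right)} = 2 - \frac{31}{A}$ ($j{\left(A \right)} = 2 - \frac{62 \frac{1}{A}}{2} = 2 - \frac{31}{A}$)
$R = \frac{801389}{111}$ ($R = 7218 + \left(2 - \frac{31}{111}\right) = 7218 + \frac{191}{111} = \frac{801389}{111} \approx 7219.7$)
$Y{\left(66 \right)} - \left(R - 19110\right) = \left(-40 + 66\right) - \left(\frac{801389}{111} - 19110\right) = 26 - \left(\frac{801389}{111} - 19110\right) = 26 - - \frac{1319821}{111} = 26 + \frac{1319821}{111} = \frac{1322707}{111}$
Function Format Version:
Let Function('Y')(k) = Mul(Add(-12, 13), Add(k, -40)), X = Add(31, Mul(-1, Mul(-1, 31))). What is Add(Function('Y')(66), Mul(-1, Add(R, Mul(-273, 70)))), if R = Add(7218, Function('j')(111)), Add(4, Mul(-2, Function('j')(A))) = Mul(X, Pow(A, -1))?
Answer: Rational(1322707, 111) ≈ 11916.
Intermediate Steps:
X = 62 (X = Add(31, Mul(-1, -31)) = Add(31, 31) = 62)
Function('Y')(k) = Add(-40, k) (Function('Y')(k) = Mul(1, Add(-40, k)) = Add(-40, k))
Function('j')(A) = Add(2, Mul(-31, Pow(A, -1))) (Function('j')(A) = Add(2, Mul(Rational(-1, 2), Mul(62, Pow(A, -1)))) = Add(2, Mul(-31, Pow(A, -1))))
R = Rational(801389, 111) (R = Add(7218, Add(2, Mul(-31, Pow(111, -1)))) = Add(7218, Add(2, Mul(-31, Rational(1, 111)))) = Add(7218, Add(2, Rational(-31, 111))) = Add(7218, Rational(191, 111)) = Rational(801389, 111) ≈ 7219.7)
Add(Function('Y')(66), Mul(-1, Add(R, Mul(-273, 70)))) = Add(Add(-40, 66), Mul(-1, Add(Rational(801389, 111), Mul(-273, 70)))) = Add(26, Mul(-1, Add(Rational(801389, 111), -19110))) = Add(26, Mul(-1, Rational(-1319821, 111))) = Add(26, Rational(1319821, 111)) = Rational(1322707, 111)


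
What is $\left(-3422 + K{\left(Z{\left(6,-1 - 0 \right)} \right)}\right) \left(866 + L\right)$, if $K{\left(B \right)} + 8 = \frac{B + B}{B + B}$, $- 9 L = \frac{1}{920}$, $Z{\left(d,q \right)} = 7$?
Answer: $- \frac{2731952499}{920} \approx -2.9695 \cdot 10^{6}$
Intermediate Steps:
$L = - \frac{1}{8280}$ ($L = - \frac{1}{9 \cdot 920} = \left(- \frac{1}{9}\right) \frac{1}{920} = - \frac{1}{8280} \approx -0.00012077$)
$K{\left(B \right)} = -7$ ($K{\left(B \right)} = -8 + \frac{B + B}{B + B} = -8 + \frac{2 B}{2 B} = -8 + 2 B \frac{1}{2 B} = -8 + 1 = -7$)
$\left(-3422 + K{\left(Z{\left(6,-1 - 0 \right)} \right)}\right) \left(866 + L\right) = \left(-3422 - 7\right) \left(866 - \frac{1}{8280}\right) = \left(-3429\right) \frac{7170479}{8280} = - \frac{2731952499}{920}$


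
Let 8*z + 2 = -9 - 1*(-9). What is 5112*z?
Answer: -1278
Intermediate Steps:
z = -1/4 (z = -1/4 + (-9 - 1*(-9))/8 = -1/4 + (-9 + 9)/8 = -1/4 + (1/8)*0 = -1/4 + 0 = -1/4 ≈ -0.25000)
5112*z = 5112*(-1/4) = -1278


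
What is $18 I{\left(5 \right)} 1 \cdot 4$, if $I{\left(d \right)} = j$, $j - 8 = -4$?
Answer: $288$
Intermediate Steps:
$j = 4$ ($j = 8 - 4 = 4$)
$I{\left(d \right)} = 4$
$18 I{\left(5 \right)} 1 \cdot 4 = 18 \cdot 4 \cdot 1 \cdot 4 = 72 \cdot 4 = 288$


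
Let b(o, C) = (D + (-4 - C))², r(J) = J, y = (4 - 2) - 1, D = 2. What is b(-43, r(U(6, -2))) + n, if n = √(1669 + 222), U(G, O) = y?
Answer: 9 + √1891 ≈ 52.486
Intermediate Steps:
y = 1 (y = 2 - 1 = 1)
U(G, O) = 1
b(o, C) = (-2 - C)² (b(o, C) = (2 + (-4 - C))² = (-2 - C)²)
n = √1891 ≈ 43.486
b(-43, r(U(6, -2))) + n = (2 + 1)² + √1891 = 3² + √1891 = 9 + √1891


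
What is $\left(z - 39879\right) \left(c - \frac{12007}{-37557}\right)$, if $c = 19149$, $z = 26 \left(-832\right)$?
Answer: $- \frac{44238157601000}{37557} \approx -1.1779 \cdot 10^{9}$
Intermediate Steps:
$z = -21632$
$\left(z - 39879\right) \left(c - \frac{12007}{-37557}\right) = \left(-21632 - 39879\right) \left(19149 - \frac{12007}{-37557}\right) = - 61511 \left(19149 - - \frac{12007}{37557}\right) = - 61511 \left(19149 + \frac{12007}{37557}\right) = \left(-61511\right) \frac{719191000}{37557} = - \frac{44238157601000}{37557}$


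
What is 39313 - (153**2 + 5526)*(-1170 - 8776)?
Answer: 287826823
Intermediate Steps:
39313 - (153**2 + 5526)*(-1170 - 8776) = 39313 - (23409 + 5526)*(-9946) = 39313 - 28935*(-9946) = 39313 - 1*(-287787510) = 39313 + 287787510 = 287826823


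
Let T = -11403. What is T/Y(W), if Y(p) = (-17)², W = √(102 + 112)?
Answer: -11403/289 ≈ -39.457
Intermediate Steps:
W = √214 ≈ 14.629
Y(p) = 289
T/Y(W) = -11403/289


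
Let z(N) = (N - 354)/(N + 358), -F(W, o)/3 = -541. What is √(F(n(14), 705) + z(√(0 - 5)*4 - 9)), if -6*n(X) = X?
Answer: 4*√((35379 + 406*I*√5)/(349 + 4*I*√5)) ≈ 40.274 + 0.00064869*I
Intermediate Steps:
n(X) = -X/6
F(W, o) = 1623 (F(W, o) = -3*(-541) = 1623)
z(N) = (-354 + N)/(358 + N)
√(F(n(14), 705) + z(√(0 - 5)*4 - 9)) = √(1623 + (-354 + (√(0 - 5)*4 - 9))/(358 + (√(0 - 5)*4 - 9))) = √(1623 + (-354 + (√(-5)*4 - 9))/(358 + (√(-5)*4 - 9))) = √(1623 + (-354 + ((I*√5)*4 - 9))/(358 + ((I*√5)*4 - 9))) = √(1623 + (-354 + (4*I*√5 - 9))/(358 + (4*I*√5 - 9))) = √(1623 + (-354 + (-9 + 4*I*√5))/(358 + (-9 + 4*I*√5))) = √(1623 + (-363 + 4*I*√5)/(349 + 4*I*√5))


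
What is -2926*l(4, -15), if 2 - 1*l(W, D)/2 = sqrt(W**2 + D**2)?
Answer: -11704 + 5852*sqrt(241) ≈ 79144.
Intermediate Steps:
l(W, D) = 4 - 2*sqrt(D**2 + W**2) (l(W, D) = 4 - 2*sqrt(W**2 + D**2) = 4 - 2*sqrt(D**2 + W**2))
-2926*l(4, -15) = -2926*(4 - 2*sqrt((-15)**2 + 4**2)) = -2926*(4 - 2*sqrt(225 + 16)) = -2926*(4 - 2*sqrt(241)) = -11704 + 5852*sqrt(241)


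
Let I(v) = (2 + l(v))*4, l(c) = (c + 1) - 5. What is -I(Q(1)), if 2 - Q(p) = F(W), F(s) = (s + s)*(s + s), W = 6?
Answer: 576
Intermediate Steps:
F(s) = 4*s² (F(s) = (2*s)*(2*s) = 4*s²)
Q(p) = -142 (Q(p) = 2 - 4*6² = 2 - 4*36 = 2 - 1*144 = 2 - 144 = -142)
l(c) = -4 + c (l(c) = (1 + c) - 5 = -4 + c)
I(v) = -8 + 4*v (I(v) = (2 + (-4 + v))*4 = (-2 + v)*4 = -8 + 4*v)
-I(Q(1)) = -(-8 + 4*(-142)) = -(-8 - 568) = -1*(-576) = 576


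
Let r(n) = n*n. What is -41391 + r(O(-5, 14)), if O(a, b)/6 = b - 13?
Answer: -41355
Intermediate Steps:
O(a, b) = -78 + 6*b (O(a, b) = 6*(b - 13) = 6*(-13 + b) = -78 + 6*b)
r(n) = n²
-41391 + r(O(-5, 14)) = -41391 + (-78 + 6*14)² = -41391 + (-78 + 84)² = -41391 + 6² = -41391 + 36 = -41355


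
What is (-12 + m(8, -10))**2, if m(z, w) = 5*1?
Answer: 49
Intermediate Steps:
m(z, w) = 5
(-12 + m(8, -10))**2 = (-12 + 5)**2 = (-7)**2 = 49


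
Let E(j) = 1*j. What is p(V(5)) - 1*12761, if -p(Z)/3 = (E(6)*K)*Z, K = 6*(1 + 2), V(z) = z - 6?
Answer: -12437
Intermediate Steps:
E(j) = j
V(z) = -6 + z
K = 18 (K = 6*3 = 18)
p(Z) = -324*Z (p(Z) = -3*6*18*Z = -324*Z)
p(V(5)) - 1*12761 = -324*(-6 + 5) - 1*12761 = -324*(-1) - 12761 = 324 - 12761 = -12437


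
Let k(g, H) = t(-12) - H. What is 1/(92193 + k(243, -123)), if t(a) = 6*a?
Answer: 1/92244 ≈ 1.0841e-5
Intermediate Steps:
k(g, H) = -72 - H (k(g, H) = 6*(-12) - H = -72 - H)
1/(92193 + k(243, -123)) = 1/(92193 + (-72 - 1*(-123))) = 1/(92193 + (-72 + 123)) = 1/(92193 + 51) = 1/92244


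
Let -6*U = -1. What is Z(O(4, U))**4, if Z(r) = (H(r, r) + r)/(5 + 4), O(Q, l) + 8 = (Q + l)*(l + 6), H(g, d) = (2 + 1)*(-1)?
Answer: 78310985281/11019960576 ≈ 7.1063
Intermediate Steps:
U = 1/6 (U = -1/6*(-1) = 1/6 ≈ 0.16667)
H(g, d) = -3 (H(g, d) = 3*(-1) = -3)
O(Q, l) = -8 + (6 + l)*(Q + l) (O(Q, l) = -8 + (Q + l)*(l + 6) = -8 + (Q + l)*(6 + l) = -8 + (6 + l)*(Q + l))
Z(r) = -1/3 + r/9 (Z(r) = (-3 + r)/(5 + 4) = (-3 + r)/9 = (-3 + r)*(1/9) = -1/3 + r/9)
Z(O(4, U))**4 = (-1/3 + (-8 + (1/6)**2 + 6*4 + 6*(1/6) + 4*(1/6))/9)**4 = (-1/3 + (-8 + 1/36 + 24 + 1 + 2/3)/9)**4 = (-1/3 + (1/9)*(637/36))**4 = (-1/3 + 637/324)**4 = (529/324)**4 = 78310985281/11019960576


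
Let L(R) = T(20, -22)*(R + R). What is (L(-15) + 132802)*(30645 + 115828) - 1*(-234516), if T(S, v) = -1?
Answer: 19456536052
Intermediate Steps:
L(R) = -2*R (L(R) = -(R + R) = -2*R)
(L(-15) + 132802)*(30645 + 115828) - 1*(-234516) = (-2*(-15) + 132802)*(30645 + 115828) - 1*(-234516) = (30 + 132802)*146473 + 234516 = 132832*146473 + 234516 = 19456301536 + 234516 = 19456536052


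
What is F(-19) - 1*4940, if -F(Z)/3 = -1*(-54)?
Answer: -5102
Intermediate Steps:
F(Z) = -162 (F(Z) = -(-3)*(-54) = -3*54 = -162)
F(-19) - 1*4940 = -162 - 1*4940 = -162 - 4940 = -5102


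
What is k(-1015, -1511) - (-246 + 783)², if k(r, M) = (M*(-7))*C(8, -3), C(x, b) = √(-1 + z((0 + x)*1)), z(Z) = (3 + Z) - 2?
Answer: -288369 + 21154*√2 ≈ -2.5845e+5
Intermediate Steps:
z(Z) = 1 + Z
C(x, b) = √x (C(x, b) = √(-1 + (1 + (0 + x)*1)) = √(-1 + (1 + x*1)) = √(-1 + (1 + x)) = √x)
k(r, M) = -14*M*√2 (k(r, M) = (M*(-7))*√8 = (-7*M)*(2*√2) = -14*M*√2)
k(-1015, -1511) - (-246 + 783)² = -14*(-1511)*√2 - (-246 + 783)² = 21154*√2 - 1*537² = 21154*√2 - 1*288369 = 21154*√2 - 288369 = -288369 + 21154*√2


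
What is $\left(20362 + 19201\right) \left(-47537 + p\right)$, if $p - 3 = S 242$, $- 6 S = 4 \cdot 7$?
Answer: $- \frac{5775802370}{3} \approx -1.9253 \cdot 10^{9}$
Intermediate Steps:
$S = - \frac{14}{3}$ ($S = - \frac{4 \cdot 7}{6} = \left(- \frac{1}{6}\right) 28 = - \frac{14}{3} \approx -4.6667$)
$p = - \frac{3379}{3}$ ($p = 3 - \frac{3388}{3} = - \frac{3379}{3} \approx -1126.3$)
$\left(20362 + 19201\right) \left(-47537 + p\right) = \left(20362 + 19201\right) \left(-47537 - \frac{3379}{3}\right) = 39563 \left(- \frac{145990}{3}\right) = - \frac{5775802370}{3}$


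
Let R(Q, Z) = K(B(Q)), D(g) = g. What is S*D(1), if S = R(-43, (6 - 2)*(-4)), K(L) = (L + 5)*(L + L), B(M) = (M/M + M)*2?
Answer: 13272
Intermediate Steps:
B(M) = 2 + 2*M (B(M) = (1 + M)*2 = 2 + 2*M)
K(L) = 2*L*(5 + L) (K(L) = (5 + L)*(2*L) = 2*L*(5 + L))
R(Q, Z) = 2*(2 + 2*Q)*(7 + 2*Q) (R(Q, Z) = 2*(2 + 2*Q)*(5 + (2 + 2*Q)) = 2*(2 + 2*Q)*(7 + 2*Q))
S = 13272 (S = 4*(1 - 43)*(7 + 2*(-43)) = 4*(-42)*(7 - 86) = 4*(-42)*(-79) = 13272)
S*D(1) = 13272*1 = 13272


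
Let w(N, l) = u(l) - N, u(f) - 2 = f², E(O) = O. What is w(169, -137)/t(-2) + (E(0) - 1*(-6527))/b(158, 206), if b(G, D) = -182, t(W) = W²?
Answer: 419932/91 ≈ 4614.6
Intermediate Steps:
u(f) = 2 + f²
w(N, l) = 2 + l² - N (w(N, l) = (2 + l²) - N = 2 + l² - N)
w(169, -137)/t(-2) + (E(0) - 1*(-6527))/b(158, 206) = (2 + (-137)² - 1*169)/((-2)²) + (0 - 1*(-6527))/(-182) = (2 + 18769 - 169)/4 + (0 + 6527)*(-1/182) = 18602*(¼) + 6527*(-1/182) = 9301/2 - 6527/182 = 419932/91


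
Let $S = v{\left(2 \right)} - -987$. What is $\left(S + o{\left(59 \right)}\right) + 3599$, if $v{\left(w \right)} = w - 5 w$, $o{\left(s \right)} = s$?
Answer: $4637$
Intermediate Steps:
$v{\left(w \right)} = - 4 w$
$S = 979$ ($S = \left(-4\right) 2 - -987 = -8 + 987 = 979$)
$\left(S + o{\left(59 \right)}\right) + 3599 = \left(979 + 59\right) + 3599 = 1038 + 3599 = 4637$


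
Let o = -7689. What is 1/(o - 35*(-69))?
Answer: -1/5274 ≈ -0.00018961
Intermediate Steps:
1/(o - 35*(-69)) = 1/(-7689 - 35*(-69)) = 1/(-7689 + 2415) = 1/(-5274) = -1/5274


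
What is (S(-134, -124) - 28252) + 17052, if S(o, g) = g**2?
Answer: 4176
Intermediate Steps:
(S(-134, -124) - 28252) + 17052 = ((-124)**2 - 28252) + 17052 = (15376 - 28252) + 17052 = -12876 + 17052 = 4176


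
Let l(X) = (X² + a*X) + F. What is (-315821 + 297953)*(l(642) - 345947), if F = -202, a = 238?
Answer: -3909714948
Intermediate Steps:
l(X) = -202 + X² + 238*X (l(X) = (X² + 238*X) - 202 = -202 + X² + 238*X)
(-315821 + 297953)*(l(642) - 345947) = (-315821 + 297953)*((-202 + 642² + 238*642) - 345947) = -17868*((-202 + 412164 + 152796) - 345947) = -17868*(564758 - 345947) = -17868*218811 = -3909714948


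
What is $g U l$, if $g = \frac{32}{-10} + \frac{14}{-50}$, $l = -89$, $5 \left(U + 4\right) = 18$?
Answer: $- \frac{15486}{125} \approx -123.89$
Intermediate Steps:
$U = - \frac{2}{5}$ ($U = -4 + \frac{1}{5} \cdot 18 = -4 + \frac{18}{5} = - \frac{2}{5} \approx -0.4$)
$g = - \frac{87}{25}$ ($g = 32 \left(- \frac{1}{10}\right) + 14 \left(- \frac{1}{50}\right) = - \frac{16}{5} - \frac{7}{25} = - \frac{87}{25} \approx -3.48$)
$g U l = \left(- \frac{87}{25}\right) \left(- \frac{2}{5}\right) \left(-89\right) = \frac{174}{125} \left(-89\right) = - \frac{15486}{125}$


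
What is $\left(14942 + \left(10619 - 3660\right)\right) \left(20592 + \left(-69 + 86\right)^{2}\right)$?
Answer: $457314781$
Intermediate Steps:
$\left(14942 + \left(10619 - 3660\right)\right) \left(20592 + \left(-69 + 86\right)^{2}\right) = \left(14942 + 6959\right) \left(20592 + 17^{2}\right) = 21901 \left(20592 + 289\right) = 21901 \cdot 20881 = 457314781$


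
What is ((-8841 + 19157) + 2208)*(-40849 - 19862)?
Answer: -760344564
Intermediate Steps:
((-8841 + 19157) + 2208)*(-40849 - 19862) = (10316 + 2208)*(-60711) = 12524*(-60711) = -760344564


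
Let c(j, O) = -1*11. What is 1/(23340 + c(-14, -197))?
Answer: 1/23329 ≈ 4.2865e-5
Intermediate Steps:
c(j, O) = -11
1/(23340 + c(-14, -197)) = 1/(23340 - 11) = 1/23329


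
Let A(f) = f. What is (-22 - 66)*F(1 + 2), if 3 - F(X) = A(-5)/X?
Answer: -1232/3 ≈ -410.67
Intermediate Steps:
F(X) = 3 + 5/X (F(X) = 3 - (-5)/X = 3 + 5/X)
(-22 - 66)*F(1 + 2) = (-22 - 66)*(3 + 5/(1 + 2)) = -88*(3 + 5/3) = -88*14/3 = -1232/3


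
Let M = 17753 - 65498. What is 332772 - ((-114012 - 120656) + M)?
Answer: 615185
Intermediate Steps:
M = -47745
332772 - ((-114012 - 120656) + M) = 332772 - ((-114012 - 120656) - 47745) = 332772 - (-234668 - 47745) = 332772 - 1*(-282413) = 332772 + 282413 = 615185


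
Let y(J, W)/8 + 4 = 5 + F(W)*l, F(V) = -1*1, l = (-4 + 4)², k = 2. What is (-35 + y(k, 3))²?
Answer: 729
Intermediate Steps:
l = 0 (l = 0² = 0)
F(V) = -1
y(J, W) = 8 (y(J, W) = -32 + 8*(5 - 1*0) = -32 + 8*(5 + 0) = -32 + 8*5 = -32 + 40 = 8)
(-35 + y(k, 3))² = (-35 + 8)² = (-27)² = 729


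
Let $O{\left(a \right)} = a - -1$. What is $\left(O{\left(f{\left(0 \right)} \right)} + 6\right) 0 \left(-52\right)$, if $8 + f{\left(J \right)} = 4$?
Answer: $0$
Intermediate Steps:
$f{\left(J \right)} = -4$ ($f{\left(J \right)} = -8 + 4 = -4$)
$O{\left(a \right)} = 1 + a$ ($O{\left(a \right)} = a + 1 = 1 + a$)
$\left(O{\left(f{\left(0 \right)} \right)} + 6\right) 0 \left(-52\right) = \left(\left(1 - 4\right) + 6\right) 0 \left(-52\right) = \left(-3 + 6\right) 0 \left(-52\right) = 3 \cdot 0 \left(-52\right) = 0 \left(-52\right) = 0$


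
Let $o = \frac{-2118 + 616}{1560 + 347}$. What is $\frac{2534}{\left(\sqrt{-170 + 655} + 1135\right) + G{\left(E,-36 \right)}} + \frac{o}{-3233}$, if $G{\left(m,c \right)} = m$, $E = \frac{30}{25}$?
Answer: $\frac{221909158167321}{99451832270758} - \frac{31675 \sqrt{485}}{16130818} \approx 2.1881$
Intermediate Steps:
$E = \frac{6}{5}$ ($E = 30 \cdot \frac{1}{25} = \frac{6}{5} \approx 1.2$)
$o = - \frac{1502}{1907} \approx -0.78762$
$\frac{2534}{\left(\sqrt{-170 + 655} + 1135\right) + G{\left(E,-36 \right)}} + \frac{o}{-3233} = \frac{2534}{\left(\sqrt{-170 + 655} + 1135\right) + \frac{6}{5}} - \frac{1502}{1907 \left(-3233\right)} = \frac{2534}{\left(\sqrt{485} + 1135\right) + \frac{6}{5}} - - \frac{1502}{6165331} = \frac{2534}{\left(1135 + \sqrt{485}\right) + \frac{6}{5}} + \frac{1502}{6165331} = \frac{2534}{\frac{5681}{5} + \sqrt{485}} + \frac{1502}{6165331} = \frac{1502}{6165331} + \frac{2534}{\frac{5681}{5} + \sqrt{485}}$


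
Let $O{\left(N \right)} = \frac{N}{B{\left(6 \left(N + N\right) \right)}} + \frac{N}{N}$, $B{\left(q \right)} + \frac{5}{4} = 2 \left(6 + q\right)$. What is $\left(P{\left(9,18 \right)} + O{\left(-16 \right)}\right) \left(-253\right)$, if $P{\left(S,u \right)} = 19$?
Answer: $- \frac{7570772}{1493} \approx -5070.8$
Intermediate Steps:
$B{\left(q \right)} = \frac{43}{4} + 2 q$ ($B{\left(q \right)} = - \frac{5}{4} + 2 \left(6 + q\right) = - \frac{5}{4} + \left(12 + 2 q\right) = \frac{43}{4} + 2 q$)
$O{\left(N \right)} = 1 + \frac{N}{\frac{43}{4} + 24 N}$ ($O{\left(N \right)} = \frac{N}{\frac{43}{4} + 2 \cdot 6 \left(N + N\right)} + \frac{N}{N} = \frac{N}{\frac{43}{4} + 2 \cdot 6 \cdot 2 N} + 1 = \frac{N}{\frac{43}{4} + 2 \cdot 12 N} + 1 = \frac{N}{\frac{43}{4} + 24 N} + 1 = 1 + \frac{N}{\frac{43}{4} + 24 N}$)
$\left(P{\left(9,18 \right)} + O{\left(-16 \right)}\right) \left(-253\right) = \left(19 + \frac{43 + 100 \left(-16\right)}{43 + 96 \left(-16\right)}\right) \left(-253\right) = \left(19 + \frac{43 - 1600}{43 - 1536}\right) \left(-253\right) = \left(19 + \frac{1}{-1493} \left(-1557\right)\right) \left(-253\right) = \left(19 - - \frac{1557}{1493}\right) \left(-253\right) = \left(19 + \frac{1557}{1493}\right) \left(-253\right) = \frac{29924}{1493} \left(-253\right) = - \frac{7570772}{1493}$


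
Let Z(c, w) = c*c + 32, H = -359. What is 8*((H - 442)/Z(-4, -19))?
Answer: -267/2 ≈ -133.50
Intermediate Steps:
Z(c, w) = 32 + c² (Z(c, w) = c² + 32 = 32 + c²)
8*((H - 442)/Z(-4, -19)) = 8*((-359 - 442)/(32 + (-4)²)) = 8*(-801/(32 + 16)) = 8*(-801/48) = 8*(-801*1/48) = 8*(-267/16) = -267/2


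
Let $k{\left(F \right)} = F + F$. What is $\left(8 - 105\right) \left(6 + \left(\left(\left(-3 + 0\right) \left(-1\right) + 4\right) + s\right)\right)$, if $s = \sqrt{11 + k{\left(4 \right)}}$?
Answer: $-1261 - 97 \sqrt{19} \approx -1683.8$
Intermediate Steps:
$k{\left(F \right)} = 2 F$
$s = \sqrt{19}$ ($s = \sqrt{11 + 2 \cdot 4} = \sqrt{11 + 8} = \sqrt{19} \approx 4.3589$)
$\left(8 - 105\right) \left(6 + \left(\left(\left(-3 + 0\right) \left(-1\right) + 4\right) + s\right)\right) = \left(8 - 105\right) \left(6 + \left(\left(\left(-3 + 0\right) \left(-1\right) + 4\right) + \sqrt{19}\right)\right) = - 97 \left(6 + \left(\left(\left(-3\right) \left(-1\right) + 4\right) + \sqrt{19}\right)\right) = - 97 \left(6 + \left(\left(3 + 4\right) + \sqrt{19}\right)\right) = - 97 \left(6 + \left(7 + \sqrt{19}\right)\right) = - 97 \left(13 + \sqrt{19}\right) = -1261 - 97 \sqrt{19}$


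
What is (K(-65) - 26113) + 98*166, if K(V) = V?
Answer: -9910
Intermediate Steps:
(K(-65) - 26113) + 98*166 = (-65 - 26113) + 98*166 = -26178 + 16268 = -9910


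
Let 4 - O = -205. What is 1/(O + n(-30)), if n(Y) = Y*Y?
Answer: 1/1109 ≈ 0.00090171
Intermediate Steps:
n(Y) = Y²
O = 209 (O = 4 - 1*(-205) = 4 + 205 = 209)
1/(O + n(-30)) = 1/(209 + (-30)²) = 1/(209 + 900) = 1/1109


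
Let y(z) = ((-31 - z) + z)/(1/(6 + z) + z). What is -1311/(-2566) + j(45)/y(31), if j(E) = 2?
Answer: -4387819/2943202 ≈ -1.4908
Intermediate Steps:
y(z) = -31/(z + 1/(6 + z))
-1311/(-2566) + j(45)/y(31) = -1311/(-2566) + 2/((31*(-6 - 1*31)/(1 + 31**2 + 6*31))) = -1311*(-1/2566) + 2/((31*(-6 - 31)/(1 + 961 + 186))) = 1311/2566 + 2/((31*(-37)/1148)) = 1311/2566 + 2/((31*(1/1148)*(-37))) = 1311/2566 + 2/(-1147/1148) = 1311/2566 + 2*(-1148/1147) = 1311/2566 - 2296/1147 = -4387819/2943202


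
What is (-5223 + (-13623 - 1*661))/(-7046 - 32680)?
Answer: 19507/39726 ≈ 0.49104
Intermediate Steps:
(-5223 + (-13623 - 1*661))/(-7046 - 32680) = (-5223 + (-13623 - 661))/(-39726) = (-5223 - 14284)*(-1/39726) = -19507*(-1/39726) = 19507/39726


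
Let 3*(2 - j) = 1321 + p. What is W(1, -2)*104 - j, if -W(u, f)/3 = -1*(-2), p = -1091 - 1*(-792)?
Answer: -856/3 ≈ -285.33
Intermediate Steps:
p = -299 (p = -1091 + 792 = -299)
W(u, f) = -6 (W(u, f) = -(-3)*(-2) = -3*2 = -6)
j = -1016/3 (j = 2 - (1321 - 299)/3 = 2 - ⅓*1022 = 2 - 1022/3 = -1016/3 ≈ -338.67)
W(1, -2)*104 - j = -6*104 - 1*(-1016/3) = -624 + 1016/3 = -856/3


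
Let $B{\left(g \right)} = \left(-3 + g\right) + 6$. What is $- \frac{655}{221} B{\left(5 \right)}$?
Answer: $- \frac{5240}{221} \approx -23.71$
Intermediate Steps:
$B{\left(g \right)} = 3 + g$
$- \frac{655}{221} B{\left(5 \right)} = - \frac{655}{221} \left(3 + 5\right) = \left(-655\right) \frac{1}{221} \cdot 8 = \left(- \frac{655}{221}\right) 8 = - \frac{5240}{221}$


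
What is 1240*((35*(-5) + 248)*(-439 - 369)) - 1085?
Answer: -73141245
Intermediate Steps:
1240*((35*(-5) + 248)*(-439 - 369)) - 1085 = 1240*((-175 + 248)*(-808)) - 1085 = 1240*(73*(-808)) - 1085 = 1240*(-58984) - 1085 = -73140160 - 1085 = -73141245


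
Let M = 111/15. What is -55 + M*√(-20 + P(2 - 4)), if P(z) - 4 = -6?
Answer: -55 + 37*I*√22/5 ≈ -55.0 + 34.709*I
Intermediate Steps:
P(z) = -2 (P(z) = 4 - 6 = -2)
M = 37/5 (M = 111*(1/15) = 37/5 ≈ 7.4000)
-55 + M*√(-20 + P(2 - 4)) = -55 + 37*√(-20 - 2)/5 = -55 + 37*√(-22)/5 = -55 + 37*(I*√22)/5 = -55 + 37*I*√22/5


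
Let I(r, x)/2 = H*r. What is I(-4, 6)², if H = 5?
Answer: 1600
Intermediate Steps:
I(r, x) = 10*r (I(r, x) = 2*(5*r) = 10*r)
I(-4, 6)² = (10*(-4))² = (-40)² = 1600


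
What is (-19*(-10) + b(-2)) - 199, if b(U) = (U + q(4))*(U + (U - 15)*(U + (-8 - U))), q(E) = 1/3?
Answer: -697/3 ≈ -232.33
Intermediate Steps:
q(E) = ⅓
b(U) = (120 - 7*U)*(⅓ + U) (b(U) = (U + ⅓)*(U + (U - 15)*(U + (-8 - U))) = (⅓ + U)*(U + (-15 + U)*(-8)) = (⅓ + U)*(U + (120 - 8*U)) = (⅓ + U)*(120 - 7*U) = (120 - 7*U)*(⅓ + U))
(-19*(-10) + b(-2)) - 199 = (-19*(-10) + (40 - 7*(-2)² + (353/3)*(-2))) - 199 = (190 + (40 - 7*4 - 706/3)) - 199 = (190 + (40 - 28 - 706/3)) - 199 = (190 - 670/3) - 199 = -100/3 - 199 = -697/3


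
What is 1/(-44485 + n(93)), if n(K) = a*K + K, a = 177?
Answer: -1/27931 ≈ -3.5802e-5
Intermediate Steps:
n(K) = 178*K (n(K) = 177*K + K = 178*K)
1/(-44485 + n(93)) = 1/(-44485 + 178*93) = 1/(-44485 + 16554) = 1/(-27931) = -1/27931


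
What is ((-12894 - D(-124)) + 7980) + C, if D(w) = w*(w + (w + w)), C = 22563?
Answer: -28479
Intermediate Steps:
D(w) = 3*w**2 (D(w) = w*(w + 2*w) = w*(3*w) = 3*w**2)
((-12894 - D(-124)) + 7980) + C = ((-12894 - 3*(-124)**2) + 7980) + 22563 = ((-12894 - 3*15376) + 7980) + 22563 = ((-12894 - 1*46128) + 7980) + 22563 = ((-12894 - 46128) + 7980) + 22563 = (-59022 + 7980) + 22563 = -51042 + 22563 = -28479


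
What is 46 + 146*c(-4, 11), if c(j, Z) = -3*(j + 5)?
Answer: -392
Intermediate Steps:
c(j, Z) = -15 - 3*j (c(j, Z) = -3*(5 + j) = -15 - 3*j)
46 + 146*c(-4, 11) = 46 + 146*(-15 - 3*(-4)) = 46 + 146*(-15 + 12) = 46 + 146*(-3) = 46 - 438 = -392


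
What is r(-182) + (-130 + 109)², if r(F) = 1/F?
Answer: 80261/182 ≈ 440.99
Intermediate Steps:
r(-182) + (-130 + 109)² = 1/(-182) + (-130 + 109)² = -1/182 + (-21)² = -1/182 + 441 = 80261/182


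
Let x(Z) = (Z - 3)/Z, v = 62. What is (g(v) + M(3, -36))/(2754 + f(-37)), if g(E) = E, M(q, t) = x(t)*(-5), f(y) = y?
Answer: 679/32604 ≈ 0.020826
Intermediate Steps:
x(Z) = (-3 + Z)/Z
M(q, t) = -5*(-3 + t)/t (M(q, t) = ((-3 + t)/t)*(-5) = -5*(-3 + t)/t)
(g(v) + M(3, -36))/(2754 + f(-37)) = (62 + (-5 + 15/(-36)))/(2754 - 37) = (62 + (-5 + 15*(-1/36)))/2717 = (62 + (-5 - 5/12))*(1/2717) = (62 - 65/12)*(1/2717) = (679/12)*(1/2717) = 679/32604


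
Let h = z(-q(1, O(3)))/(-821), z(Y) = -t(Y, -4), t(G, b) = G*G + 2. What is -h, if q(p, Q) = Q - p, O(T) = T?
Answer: -6/821 ≈ -0.0073082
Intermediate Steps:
t(G, b) = 2 + G² (t(G, b) = G² + 2 = 2 + G²)
z(Y) = -2 - Y² (z(Y) = -(2 + Y²) = -2 - Y²)
h = 6/821 (h = (-2 - (-(3 - 1*1))²)/(-821) = (-2 - (-(3 - 1))²)*(-1/821) = (-2 - (-1*2)²)*(-1/821) = (-2 - 1*(-2)²)*(-1/821) = (-2 - 1*4)*(-1/821) = (-2 - 4)*(-1/821) = -6*(-1/821) = 6/821 ≈ 0.0073082)
-h = -1*6/821 = -6/821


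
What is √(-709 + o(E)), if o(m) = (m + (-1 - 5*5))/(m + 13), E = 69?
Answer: 3*I*√529310/82 ≈ 26.617*I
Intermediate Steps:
o(m) = (-26 + m)/(13 + m) (o(m) = (m + (-1 - 25))/(13 + m) = (m - 26)/(13 + m) = (-26 + m)/(13 + m))
√(-709 + o(E)) = √(-709 + (-26 + 69)/(13 + 69)) = √(-709 + 43/82) = √(-58095/82) = 3*I*√529310/82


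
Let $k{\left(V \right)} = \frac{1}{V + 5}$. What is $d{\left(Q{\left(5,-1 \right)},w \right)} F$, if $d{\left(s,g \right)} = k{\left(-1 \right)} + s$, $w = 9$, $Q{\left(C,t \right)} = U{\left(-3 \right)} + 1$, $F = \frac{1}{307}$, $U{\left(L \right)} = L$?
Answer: $- \frac{7}{1228} \approx -0.0057003$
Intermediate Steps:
$F = \frac{1}{307} \approx 0.0032573$
$Q{\left(C,t \right)} = -2$ ($Q{\left(C,t \right)} = -3 + 1 = -2$)
$k{\left(V \right)} = \frac{1}{5 + V}$
$d{\left(s,g \right)} = \frac{1}{4} + s$ ($d{\left(s,g \right)} = \frac{1}{5 - 1} + s = \frac{1}{4} + s$)
$d{\left(Q{\left(5,-1 \right)},w \right)} F = \left(\frac{1}{4} - 2\right) \frac{1}{307} = \left(- \frac{7}{4}\right) \frac{1}{307} = - \frac{7}{1228}$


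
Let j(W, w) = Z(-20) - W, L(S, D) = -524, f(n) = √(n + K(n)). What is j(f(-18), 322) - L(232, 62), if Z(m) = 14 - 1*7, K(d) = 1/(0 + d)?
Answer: 531 - 5*I*√26/6 ≈ 531.0 - 4.2492*I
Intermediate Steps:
K(d) = 1/d
f(n) = √(n + 1/n)
Z(m) = 7 (Z(m) = 14 - 7 = 7)
j(W, w) = 7 - W
j(f(-18), 322) - L(232, 62) = (7 - √(-18 + 1/(-18))) - 1*(-524) = (7 - √(-18 - 1/18)) + 524 = (7 - √(-325/18)) + 524 = (7 - 5*I*√26/6) + 524 = 531 - 5*I*√26/6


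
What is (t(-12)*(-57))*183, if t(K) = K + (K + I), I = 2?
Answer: 229482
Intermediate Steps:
t(K) = 2 + 2*K (t(K) = K + (K + 2) = K + (2 + K) = 2 + 2*K)
(t(-12)*(-57))*183 = ((2 + 2*(-12))*(-57))*183 = ((2 - 24)*(-57))*183 = -22*(-57)*183 = 1254*183 = 229482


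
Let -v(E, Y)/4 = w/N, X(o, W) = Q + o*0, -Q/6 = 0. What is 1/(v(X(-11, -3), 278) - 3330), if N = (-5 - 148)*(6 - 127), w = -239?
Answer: -18513/61647334 ≈ -0.00030030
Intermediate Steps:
Q = 0 (Q = -6*0 = 0)
N = 18513 (N = -153*(-121) = 18513)
X(o, W) = 0 (X(o, W) = 0 + o*0 = 0 + 0 = 0)
v(E, Y) = 956/18513 (v(E, Y) = -(-956)/18513 = -4*(-239/18513) = 956/18513)
1/(v(X(-11, -3), 278) - 3330) = 1/(956/18513 - 3330) = 1/(-61647334/18513) = -18513/61647334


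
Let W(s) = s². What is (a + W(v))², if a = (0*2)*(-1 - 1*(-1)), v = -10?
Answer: 10000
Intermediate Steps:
a = 0 (a = 0*(-1 + 1) = 0*0 = 0)
(a + W(v))² = (0 + (-10)²)² = (0 + 100)² = 100² = 10000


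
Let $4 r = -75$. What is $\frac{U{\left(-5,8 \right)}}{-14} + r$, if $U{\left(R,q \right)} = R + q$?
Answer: $- \frac{531}{28} \approx -18.964$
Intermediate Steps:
$r = - \frac{75}{4}$ ($r = \frac{1}{4} \left(-75\right) = - \frac{75}{4} \approx -18.75$)
$\frac{U{\left(-5,8 \right)}}{-14} + r = \frac{-5 + 8}{-14} - \frac{75}{4} = 3 \left(- \frac{1}{14}\right) - \frac{75}{4} = - \frac{3}{14} - \frac{75}{4} = - \frac{531}{28}$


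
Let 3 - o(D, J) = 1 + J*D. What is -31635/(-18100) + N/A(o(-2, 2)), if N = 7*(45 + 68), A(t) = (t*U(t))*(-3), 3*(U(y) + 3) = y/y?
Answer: 791779/43440 ≈ 18.227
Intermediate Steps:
U(y) = -8/3 (U(y) = -3 + (y/y)/3 = -3 + (⅓)*1 = -3 + ⅓ = -8/3)
o(D, J) = 2 - D*J (o(D, J) = 3 - (1 + J*D) = 3 - (1 + D*J) = 3 + (-1 - D*J) = 2 - D*J)
A(t) = 8*t (A(t) = (t*(-8/3))*(-3) = -8*t/3*(-3) = 8*t)
N = 791 (N = 7*113 = 791)
-31635/(-18100) + N/A(o(-2, 2)) = -31635/(-18100) + 791/((8*(2 - 1*(-2)*2))) = -31635*(-1/18100) + 791/((8*(2 + 4))) = 6327/3620 + 791/((8*6)) = 6327/3620 + 791/48 = 791779/43440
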